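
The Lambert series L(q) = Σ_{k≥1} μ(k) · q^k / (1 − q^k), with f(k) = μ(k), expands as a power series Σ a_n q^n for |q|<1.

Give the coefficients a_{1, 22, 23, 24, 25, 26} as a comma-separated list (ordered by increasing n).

1, 0, 0, 0, 0, 0

d|1:{1}  Σμ=1=1
n=22: 1·22 2·11 11·2 22·1  μ→[1+(-1)+(-1)+1]=0
q^23  k|23↦μ(k): 23:-1 1:1  a_23=0
[q^24] μ(24)=0,μ(12)=0,μ(8)=0,μ(6)=1,μ(4)=0,μ(3)=-1,μ(2)=-1,μ(1)=1 ⇒ 0
[q^25] μ(1)=1,μ(5)=-1,μ(25)=0 ⇒ 0
d|26:{1,2,13,26}  Σμ=1+(-1)+(-1)+1=0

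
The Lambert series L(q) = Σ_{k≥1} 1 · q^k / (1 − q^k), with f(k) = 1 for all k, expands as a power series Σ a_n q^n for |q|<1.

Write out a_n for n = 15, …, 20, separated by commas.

n=15: 1·15 3·5 5·3 15·1  f→[1+1+1+1]=4
n=16: 16·1 8·2 4·4 2·8 1·16  f→[1+1+1+1+1]=5
d|17:{17,1}  Σf=1+1=2
d|18:{1,2,3,6,9,18}  Σf=1+1+1+1+1+1=6
q^19  k|19↦f(k): 1:1 19:1  a_19=2
n=20: 1·20 2·10 4·5 5·4 10·2 20·1  f→[1+1+1+1+1+1]=6

4, 5, 2, 6, 2, 6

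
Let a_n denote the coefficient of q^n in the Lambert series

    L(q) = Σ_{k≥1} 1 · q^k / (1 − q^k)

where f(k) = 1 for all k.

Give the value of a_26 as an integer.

a_26 = 4

q^26  k|26↦f(k): 26:1 13:1 2:1 1:1  a_26=4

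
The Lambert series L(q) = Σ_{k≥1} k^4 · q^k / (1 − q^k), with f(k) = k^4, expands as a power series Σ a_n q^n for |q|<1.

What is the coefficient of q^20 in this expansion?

a_20 = 170898

q^20  k|20↦f(k): 1:1 2:16 4:256 5:625 10:10000 20:160000  a_20=170898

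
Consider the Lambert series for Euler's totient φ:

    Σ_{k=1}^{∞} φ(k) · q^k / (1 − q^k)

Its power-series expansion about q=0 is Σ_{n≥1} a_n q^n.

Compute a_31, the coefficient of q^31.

n=31: 1·31 31·1  φ→[1+30]=31

a_31 = 31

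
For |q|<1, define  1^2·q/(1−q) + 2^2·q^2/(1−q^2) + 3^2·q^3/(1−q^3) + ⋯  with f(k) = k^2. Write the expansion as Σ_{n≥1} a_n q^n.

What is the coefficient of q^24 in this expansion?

a_24 = 850

[q^24] f(24)=576,f(12)=144,f(8)=64,f(6)=36,f(4)=16,f(3)=9,f(2)=4,f(1)=1 ⇒ 850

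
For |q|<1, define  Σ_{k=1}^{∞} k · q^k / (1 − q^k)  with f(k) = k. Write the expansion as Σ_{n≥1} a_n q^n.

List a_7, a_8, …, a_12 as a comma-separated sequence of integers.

8, 15, 13, 18, 12, 28

n=7: 1·7 7·1  f→[1+7]=8
q^8  k|8↦f(k): 1:1 2:2 4:4 8:8  a_8=15
q^9  k|9↦f(k): 9:9 3:3 1:1  a_9=13
d|10:{1,2,5,10}  Σf=1+2+5+10=18
q^11  k|11↦f(k): 11:11 1:1  a_11=12
d|12:{12,6,4,3,2,1}  Σf=12+6+4+3+2+1=28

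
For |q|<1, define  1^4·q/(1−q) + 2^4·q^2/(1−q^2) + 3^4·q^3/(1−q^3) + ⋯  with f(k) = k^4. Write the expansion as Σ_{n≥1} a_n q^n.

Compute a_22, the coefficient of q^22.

d|22:{22,11,2,1}  Σf=234256+14641+16+1=248914

a_22 = 248914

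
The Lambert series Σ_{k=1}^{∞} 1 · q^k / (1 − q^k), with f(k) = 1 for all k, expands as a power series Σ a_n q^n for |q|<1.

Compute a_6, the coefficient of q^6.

a_6 = 4

q^6  k|6↦f(k): 6:1 3:1 2:1 1:1  a_6=4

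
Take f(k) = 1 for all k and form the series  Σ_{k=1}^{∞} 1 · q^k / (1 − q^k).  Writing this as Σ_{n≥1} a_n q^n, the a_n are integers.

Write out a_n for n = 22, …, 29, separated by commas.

d|22:{22,11,2,1}  Σf=1+1+1+1=4
[q^23] f(23)=1,f(1)=1 ⇒ 2
n=24: 1·24 2·12 3·8 4·6 6·4 8·3 12·2 24·1  f→[1+1+1+1+1+1+1+1]=8
q^25  k|25↦f(k): 25:1 5:1 1:1  a_25=3
q^26  k|26↦f(k): 1:1 2:1 13:1 26:1  a_26=4
n=27: 27·1 9·3 3·9 1·27  f→[1+1+1+1]=4
d|28:{28,14,7,4,2,1}  Σf=1+1+1+1+1+1=6
d|29:{29,1}  Σf=1+1=2

4, 2, 8, 3, 4, 4, 6, 2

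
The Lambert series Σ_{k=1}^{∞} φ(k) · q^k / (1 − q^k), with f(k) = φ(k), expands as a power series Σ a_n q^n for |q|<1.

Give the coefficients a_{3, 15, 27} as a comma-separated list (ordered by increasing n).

q^3  k|3↦φ(k): 3:2 1:1  a_3=3
d|15:{1,3,5,15}  Σφ=1+2+4+8=15
n=27: 1·27 3·9 9·3 27·1  φ→[1+2+6+18]=27

3, 15, 27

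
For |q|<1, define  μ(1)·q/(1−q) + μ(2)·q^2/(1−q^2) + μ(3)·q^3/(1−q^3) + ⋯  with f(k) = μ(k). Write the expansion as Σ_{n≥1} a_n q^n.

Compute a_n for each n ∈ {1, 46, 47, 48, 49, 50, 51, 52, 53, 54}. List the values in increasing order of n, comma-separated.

q^1  k|1↦μ(k): 1:1  a_1=1
d|46:{46,23,2,1}  Σμ=1+(-1)+(-1)+1=0
d|47:{47,1}  Σμ=(-1)+1=0
[q^48] μ(48)=0,μ(24)=0,μ(16)=0,μ(12)=0,μ(8)=0,μ(6)=1,μ(4)=0,μ(3)=-1,μ(2)=-1,μ(1)=1 ⇒ 0
d|49:{49,7,1}  Σμ=0+(-1)+1=0
n=50: 1·50 2·25 5·10 10·5 25·2 50·1  μ→[1+(-1)+(-1)+1+0+0]=0
q^51  k|51↦μ(k): 1:1 3:-1 17:-1 51:1  a_51=0
[q^52] μ(1)=1,μ(2)=-1,μ(4)=0,μ(13)=-1,μ(26)=1,μ(52)=0 ⇒ 0
[q^53] μ(53)=-1,μ(1)=1 ⇒ 0
[q^54] μ(1)=1,μ(2)=-1,μ(3)=-1,μ(6)=1,μ(9)=0,μ(18)=0,μ(27)=0,μ(54)=0 ⇒ 0

1, 0, 0, 0, 0, 0, 0, 0, 0, 0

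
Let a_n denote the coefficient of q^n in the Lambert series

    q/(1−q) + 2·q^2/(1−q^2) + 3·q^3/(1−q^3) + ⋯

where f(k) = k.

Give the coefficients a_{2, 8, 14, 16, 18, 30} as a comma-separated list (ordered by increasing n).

3, 15, 24, 31, 39, 72

d|2:{2,1}  Σf=2+1=3
[q^8] f(1)=1,f(2)=2,f(4)=4,f(8)=8 ⇒ 15
[q^14] f(14)=14,f(7)=7,f(2)=2,f(1)=1 ⇒ 24
q^16  k|16↦f(k): 1:1 2:2 4:4 8:8 16:16  a_16=31
[q^18] f(1)=1,f(2)=2,f(3)=3,f(6)=6,f(9)=9,f(18)=18 ⇒ 39
d|30:{30,15,10,6,5,3,2,1}  Σf=30+15+10+6+5+3+2+1=72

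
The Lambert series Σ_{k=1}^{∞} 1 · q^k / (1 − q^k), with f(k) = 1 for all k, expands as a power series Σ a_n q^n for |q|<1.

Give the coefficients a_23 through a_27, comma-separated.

n=23: 1·23 23·1  f→[1+1]=2
n=24: 1·24 2·12 3·8 4·6 6·4 8·3 12·2 24·1  f→[1+1+1+1+1+1+1+1]=8
n=25: 1·25 5·5 25·1  f→[1+1+1]=3
d|26:{26,13,2,1}  Σf=1+1+1+1=4
q^27  k|27↦f(k): 27:1 9:1 3:1 1:1  a_27=4

2, 8, 3, 4, 4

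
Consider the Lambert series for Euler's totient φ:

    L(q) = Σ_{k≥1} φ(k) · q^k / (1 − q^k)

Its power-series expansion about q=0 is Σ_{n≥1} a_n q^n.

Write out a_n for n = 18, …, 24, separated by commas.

[q^18] φ(1)=1,φ(2)=1,φ(3)=2,φ(6)=2,φ(9)=6,φ(18)=6 ⇒ 18
q^19  k|19↦φ(k): 1:1 19:18  a_19=19
d|20:{1,2,4,5,10,20}  Σφ=1+1+2+4+4+8=20
d|21:{1,3,7,21}  Σφ=1+2+6+12=21
n=22: 22·1 11·2 2·11 1·22  φ→[10+10+1+1]=22
[q^23] φ(1)=1,φ(23)=22 ⇒ 23
d|24:{24,12,8,6,4,3,2,1}  Σφ=8+4+4+2+2+2+1+1=24

18, 19, 20, 21, 22, 23, 24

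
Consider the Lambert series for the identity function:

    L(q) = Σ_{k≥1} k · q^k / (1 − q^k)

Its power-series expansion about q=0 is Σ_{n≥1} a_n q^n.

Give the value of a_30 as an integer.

a_30 = 72

q^30  k|30↦f(k): 1:1 2:2 3:3 5:5 6:6 10:10 15:15 30:30  a_30=72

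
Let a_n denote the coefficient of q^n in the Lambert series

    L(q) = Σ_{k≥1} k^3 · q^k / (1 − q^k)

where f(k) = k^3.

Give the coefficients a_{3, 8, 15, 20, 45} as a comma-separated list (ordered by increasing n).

d|3:{1,3}  Σf=1+27=28
q^8  k|8↦f(k): 8:512 4:64 2:8 1:1  a_8=585
[q^15] f(15)=3375,f(5)=125,f(3)=27,f(1)=1 ⇒ 3528
q^20  k|20↦f(k): 1:1 2:8 4:64 5:125 10:1000 20:8000  a_20=9198
q^45  k|45↦f(k): 1:1 3:27 5:125 9:729 15:3375 45:91125  a_45=95382

28, 585, 3528, 9198, 95382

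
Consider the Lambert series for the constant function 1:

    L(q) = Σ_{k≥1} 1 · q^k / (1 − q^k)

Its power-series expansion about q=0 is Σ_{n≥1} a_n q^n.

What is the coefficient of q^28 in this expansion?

a_28 = 6

q^28  k|28↦f(k): 1:1 2:1 4:1 7:1 14:1 28:1  a_28=6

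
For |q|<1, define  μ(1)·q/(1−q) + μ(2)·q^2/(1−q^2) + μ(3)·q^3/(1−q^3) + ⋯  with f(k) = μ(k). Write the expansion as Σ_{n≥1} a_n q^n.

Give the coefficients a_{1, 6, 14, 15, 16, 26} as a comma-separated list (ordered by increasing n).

n=1: 1·1  μ→[1]=1
n=6: 6·1 3·2 2·3 1·6  μ→[1+(-1)+(-1)+1]=0
q^14  k|14↦μ(k): 1:1 2:-1 7:-1 14:1  a_14=0
d|15:{1,3,5,15}  Σμ=1+(-1)+(-1)+1=0
d|16:{1,2,4,8,16}  Σμ=1+(-1)+0+0+0=0
d|26:{26,13,2,1}  Σμ=1+(-1)+(-1)+1=0

1, 0, 0, 0, 0, 0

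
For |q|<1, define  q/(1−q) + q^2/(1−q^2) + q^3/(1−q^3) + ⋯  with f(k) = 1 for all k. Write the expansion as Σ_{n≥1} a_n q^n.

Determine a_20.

q^20  k|20↦f(k): 1:1 2:1 4:1 5:1 10:1 20:1  a_20=6

a_20 = 6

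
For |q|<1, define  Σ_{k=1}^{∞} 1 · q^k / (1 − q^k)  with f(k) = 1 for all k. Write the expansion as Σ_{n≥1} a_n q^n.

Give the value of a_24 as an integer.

n=24: 1·24 2·12 3·8 4·6 6·4 8·3 12·2 24·1  f→[1+1+1+1+1+1+1+1]=8

a_24 = 8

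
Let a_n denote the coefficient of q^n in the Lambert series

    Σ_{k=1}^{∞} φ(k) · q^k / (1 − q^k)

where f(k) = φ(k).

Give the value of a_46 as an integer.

d|46:{1,2,23,46}  Σφ=1+1+22+22=46

a_46 = 46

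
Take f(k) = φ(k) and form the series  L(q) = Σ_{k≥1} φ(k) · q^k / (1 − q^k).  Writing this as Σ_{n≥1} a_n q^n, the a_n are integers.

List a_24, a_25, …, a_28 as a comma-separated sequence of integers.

d|24:{24,12,8,6,4,3,2,1}  Σφ=8+4+4+2+2+2+1+1=24
q^25  k|25↦φ(k): 1:1 5:4 25:20  a_25=25
n=26: 1·26 2·13 13·2 26·1  φ→[1+1+12+12]=26
d|27:{27,9,3,1}  Σφ=18+6+2+1=27
[q^28] φ(28)=12,φ(14)=6,φ(7)=6,φ(4)=2,φ(2)=1,φ(1)=1 ⇒ 28

24, 25, 26, 27, 28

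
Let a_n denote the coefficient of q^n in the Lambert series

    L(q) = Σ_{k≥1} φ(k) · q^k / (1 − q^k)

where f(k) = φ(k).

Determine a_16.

n=16: 16·1 8·2 4·4 2·8 1·16  φ→[8+4+2+1+1]=16

a_16 = 16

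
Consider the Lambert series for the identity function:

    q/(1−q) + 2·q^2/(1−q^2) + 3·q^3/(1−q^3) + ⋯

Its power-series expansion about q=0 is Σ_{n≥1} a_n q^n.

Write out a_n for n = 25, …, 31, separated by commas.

31, 42, 40, 56, 30, 72, 32

q^25  k|25↦f(k): 1:1 5:5 25:25  a_25=31
q^26  k|26↦f(k): 26:26 13:13 2:2 1:1  a_26=42
[q^27] f(27)=27,f(9)=9,f(3)=3,f(1)=1 ⇒ 40
d|28:{28,14,7,4,2,1}  Σf=28+14+7+4+2+1=56
[q^29] f(29)=29,f(1)=1 ⇒ 30
q^30  k|30↦f(k): 30:30 15:15 10:10 6:6 5:5 3:3 2:2 1:1  a_30=72
d|31:{31,1}  Σf=31+1=32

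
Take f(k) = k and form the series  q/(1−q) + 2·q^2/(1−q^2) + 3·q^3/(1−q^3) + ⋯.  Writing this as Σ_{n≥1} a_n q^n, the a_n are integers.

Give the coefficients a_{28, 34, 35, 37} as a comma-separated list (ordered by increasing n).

56, 54, 48, 38

[q^28] f(28)=28,f(14)=14,f(7)=7,f(4)=4,f(2)=2,f(1)=1 ⇒ 56
d|34:{1,2,17,34}  Σf=1+2+17+34=54
[q^35] f(35)=35,f(7)=7,f(5)=5,f(1)=1 ⇒ 48
q^37  k|37↦f(k): 37:37 1:1  a_37=38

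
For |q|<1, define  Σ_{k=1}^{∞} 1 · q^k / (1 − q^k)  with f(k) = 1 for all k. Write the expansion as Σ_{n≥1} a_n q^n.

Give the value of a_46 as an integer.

[q^46] f(1)=1,f(2)=1,f(23)=1,f(46)=1 ⇒ 4

a_46 = 4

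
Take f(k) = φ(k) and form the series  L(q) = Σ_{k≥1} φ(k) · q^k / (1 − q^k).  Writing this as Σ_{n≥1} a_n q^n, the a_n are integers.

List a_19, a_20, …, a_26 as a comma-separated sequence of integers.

[q^19] φ(1)=1,φ(19)=18 ⇒ 19
q^20  k|20↦φ(k): 20:8 10:4 5:4 4:2 2:1 1:1  a_20=20
q^21  k|21↦φ(k): 21:12 7:6 3:2 1:1  a_21=21
d|22:{1,2,11,22}  Σφ=1+1+10+10=22
n=23: 23·1 1·23  φ→[22+1]=23
n=24: 1·24 2·12 3·8 4·6 6·4 8·3 12·2 24·1  φ→[1+1+2+2+2+4+4+8]=24
d|25:{1,5,25}  Σφ=1+4+20=25
d|26:{26,13,2,1}  Σφ=12+12+1+1=26

19, 20, 21, 22, 23, 24, 25, 26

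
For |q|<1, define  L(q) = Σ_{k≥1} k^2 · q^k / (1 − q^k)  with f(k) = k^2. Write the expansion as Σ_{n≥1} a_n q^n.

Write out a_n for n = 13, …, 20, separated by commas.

q^13  k|13↦f(k): 1:1 13:169  a_13=170
q^14  k|14↦f(k): 14:196 7:49 2:4 1:1  a_14=250
[q^15] f(1)=1,f(3)=9,f(5)=25,f(15)=225 ⇒ 260
n=16: 1·16 2·8 4·4 8·2 16·1  f→[1+4+16+64+256]=341
[q^17] f(1)=1,f(17)=289 ⇒ 290
n=18: 1·18 2·9 3·6 6·3 9·2 18·1  f→[1+4+9+36+81+324]=455
[q^19] f(19)=361,f(1)=1 ⇒ 362
d|20:{20,10,5,4,2,1}  Σf=400+100+25+16+4+1=546

170, 250, 260, 341, 290, 455, 362, 546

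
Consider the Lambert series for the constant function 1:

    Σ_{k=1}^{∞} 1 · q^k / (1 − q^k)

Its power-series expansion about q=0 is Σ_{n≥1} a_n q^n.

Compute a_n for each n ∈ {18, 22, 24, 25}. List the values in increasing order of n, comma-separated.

6, 4, 8, 3

n=18: 1·18 2·9 3·6 6·3 9·2 18·1  f→[1+1+1+1+1+1]=6
[q^22] f(1)=1,f(2)=1,f(11)=1,f(22)=1 ⇒ 4
q^24  k|24↦f(k): 24:1 12:1 8:1 6:1 4:1 3:1 2:1 1:1  a_24=8
[q^25] f(25)=1,f(5)=1,f(1)=1 ⇒ 3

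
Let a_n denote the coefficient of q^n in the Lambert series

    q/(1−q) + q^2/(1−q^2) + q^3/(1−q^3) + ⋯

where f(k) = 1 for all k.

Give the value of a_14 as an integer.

q^14  k|14↦f(k): 1:1 2:1 7:1 14:1  a_14=4

a_14 = 4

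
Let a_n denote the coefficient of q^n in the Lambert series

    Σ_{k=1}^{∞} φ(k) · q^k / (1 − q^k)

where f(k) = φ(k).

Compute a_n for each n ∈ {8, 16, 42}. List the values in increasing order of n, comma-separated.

n=8: 8·1 4·2 2·4 1·8  φ→[4+2+1+1]=8
n=16: 16·1 8·2 4·4 2·8 1·16  φ→[8+4+2+1+1]=16
q^42  k|42↦φ(k): 42:12 21:12 14:6 7:6 6:2 3:2 2:1 1:1  a_42=42

8, 16, 42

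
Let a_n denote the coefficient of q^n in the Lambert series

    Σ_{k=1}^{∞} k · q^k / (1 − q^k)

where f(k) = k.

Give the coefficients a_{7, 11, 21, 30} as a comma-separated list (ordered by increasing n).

d|7:{7,1}  Σf=7+1=8
[q^11] f(11)=11,f(1)=1 ⇒ 12
n=21: 1·21 3·7 7·3 21·1  f→[1+3+7+21]=32
q^30  k|30↦f(k): 30:30 15:15 10:10 6:6 5:5 3:3 2:2 1:1  a_30=72

8, 12, 32, 72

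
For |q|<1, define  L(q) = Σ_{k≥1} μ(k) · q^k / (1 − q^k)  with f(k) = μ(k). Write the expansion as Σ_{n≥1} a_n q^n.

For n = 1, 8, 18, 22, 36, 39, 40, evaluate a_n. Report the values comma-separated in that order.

q^1  k|1↦μ(k): 1:1  a_1=1
[q^8] μ(1)=1,μ(2)=-1,μ(4)=0,μ(8)=0 ⇒ 0
q^18  k|18↦μ(k): 1:1 2:-1 3:-1 6:1 9:0 18:0  a_18=0
[q^22] μ(22)=1,μ(11)=-1,μ(2)=-1,μ(1)=1 ⇒ 0
[q^36] μ(36)=0,μ(18)=0,μ(12)=0,μ(9)=0,μ(6)=1,μ(4)=0,μ(3)=-1,μ(2)=-1,μ(1)=1 ⇒ 0
[q^39] μ(1)=1,μ(3)=-1,μ(13)=-1,μ(39)=1 ⇒ 0
q^40  k|40↦μ(k): 40:0 20:0 10:1 8:0 5:-1 4:0 2:-1 1:1  a_40=0

1, 0, 0, 0, 0, 0, 0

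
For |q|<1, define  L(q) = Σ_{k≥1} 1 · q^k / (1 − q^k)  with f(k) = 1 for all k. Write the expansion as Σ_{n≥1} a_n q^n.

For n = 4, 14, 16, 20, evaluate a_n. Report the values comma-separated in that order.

3, 4, 5, 6

[q^4] f(4)=1,f(2)=1,f(1)=1 ⇒ 3
n=14: 1·14 2·7 7·2 14·1  f→[1+1+1+1]=4
q^16  k|16↦f(k): 1:1 2:1 4:1 8:1 16:1  a_16=5
q^20  k|20↦f(k): 20:1 10:1 5:1 4:1 2:1 1:1  a_20=6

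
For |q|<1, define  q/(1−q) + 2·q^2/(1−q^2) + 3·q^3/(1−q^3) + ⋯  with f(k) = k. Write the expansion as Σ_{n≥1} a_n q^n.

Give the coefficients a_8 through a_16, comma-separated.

d|8:{1,2,4,8}  Σf=1+2+4+8=15
n=9: 9·1 3·3 1·9  f→[9+3+1]=13
q^10  k|10↦f(k): 1:1 2:2 5:5 10:10  a_10=18
q^11  k|11↦f(k): 11:11 1:1  a_11=12
d|12:{1,2,3,4,6,12}  Σf=1+2+3+4+6+12=28
n=13: 13·1 1·13  f→[13+1]=14
[q^14] f(1)=1,f(2)=2,f(7)=7,f(14)=14 ⇒ 24
[q^15] f(15)=15,f(5)=5,f(3)=3,f(1)=1 ⇒ 24
q^16  k|16↦f(k): 16:16 8:8 4:4 2:2 1:1  a_16=31

15, 13, 18, 12, 28, 14, 24, 24, 31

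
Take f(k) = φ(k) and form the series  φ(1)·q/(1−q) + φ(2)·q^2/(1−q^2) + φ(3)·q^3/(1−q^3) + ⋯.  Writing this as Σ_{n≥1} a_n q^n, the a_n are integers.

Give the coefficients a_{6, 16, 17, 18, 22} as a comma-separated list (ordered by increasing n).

[q^6] φ(6)=2,φ(3)=2,φ(2)=1,φ(1)=1 ⇒ 6
n=16: 1·16 2·8 4·4 8·2 16·1  φ→[1+1+2+4+8]=16
q^17  k|17↦φ(k): 1:1 17:16  a_17=17
q^18  k|18↦φ(k): 1:1 2:1 3:2 6:2 9:6 18:6  a_18=18
[q^22] φ(1)=1,φ(2)=1,φ(11)=10,φ(22)=10 ⇒ 22

6, 16, 17, 18, 22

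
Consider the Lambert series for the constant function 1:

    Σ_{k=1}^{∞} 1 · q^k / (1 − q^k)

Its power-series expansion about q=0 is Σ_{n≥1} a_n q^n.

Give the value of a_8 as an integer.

a_8 = 4

q^8  k|8↦f(k): 1:1 2:1 4:1 8:1  a_8=4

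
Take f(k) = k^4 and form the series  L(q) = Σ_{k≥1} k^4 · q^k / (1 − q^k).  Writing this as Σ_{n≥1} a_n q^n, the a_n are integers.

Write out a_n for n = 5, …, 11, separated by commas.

d|5:{5,1}  Σf=625+1=626
d|6:{6,3,2,1}  Σf=1296+81+16+1=1394
d|7:{7,1}  Σf=2401+1=2402
n=8: 8·1 4·2 2·4 1·8  f→[4096+256+16+1]=4369
q^9  k|9↦f(k): 1:1 3:81 9:6561  a_9=6643
n=10: 1·10 2·5 5·2 10·1  f→[1+16+625+10000]=10642
d|11:{11,1}  Σf=14641+1=14642

626, 1394, 2402, 4369, 6643, 10642, 14642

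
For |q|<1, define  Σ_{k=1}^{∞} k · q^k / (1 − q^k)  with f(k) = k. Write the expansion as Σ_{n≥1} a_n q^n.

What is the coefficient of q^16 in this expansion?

d|16:{16,8,4,2,1}  Σf=16+8+4+2+1=31

a_16 = 31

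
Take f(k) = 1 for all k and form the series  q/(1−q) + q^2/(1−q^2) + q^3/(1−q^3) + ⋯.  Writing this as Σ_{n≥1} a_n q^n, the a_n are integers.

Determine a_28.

[q^28] f(1)=1,f(2)=1,f(4)=1,f(7)=1,f(14)=1,f(28)=1 ⇒ 6

a_28 = 6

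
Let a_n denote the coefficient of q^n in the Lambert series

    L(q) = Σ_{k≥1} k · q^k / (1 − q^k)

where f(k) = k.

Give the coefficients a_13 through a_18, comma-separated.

14, 24, 24, 31, 18, 39

[q^13] f(1)=1,f(13)=13 ⇒ 14
q^14  k|14↦f(k): 14:14 7:7 2:2 1:1  a_14=24
d|15:{15,5,3,1}  Σf=15+5+3+1=24
d|16:{1,2,4,8,16}  Σf=1+2+4+8+16=31
q^17  k|17↦f(k): 17:17 1:1  a_17=18
[q^18] f(1)=1,f(2)=2,f(3)=3,f(6)=6,f(9)=9,f(18)=18 ⇒ 39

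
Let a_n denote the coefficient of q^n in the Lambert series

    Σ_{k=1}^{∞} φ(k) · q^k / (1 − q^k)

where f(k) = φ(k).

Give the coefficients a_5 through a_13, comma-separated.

d|5:{1,5}  Σφ=1+4=5
q^6  k|6↦φ(k): 1:1 2:1 3:2 6:2  a_6=6
n=7: 7·1 1·7  φ→[6+1]=7
[q^8] φ(1)=1,φ(2)=1,φ(4)=2,φ(8)=4 ⇒ 8
q^9  k|9↦φ(k): 1:1 3:2 9:6  a_9=9
d|10:{1,2,5,10}  Σφ=1+1+4+4=10
q^11  k|11↦φ(k): 11:10 1:1  a_11=11
d|12:{1,2,3,4,6,12}  Σφ=1+1+2+2+2+4=12
q^13  k|13↦φ(k): 1:1 13:12  a_13=13

5, 6, 7, 8, 9, 10, 11, 12, 13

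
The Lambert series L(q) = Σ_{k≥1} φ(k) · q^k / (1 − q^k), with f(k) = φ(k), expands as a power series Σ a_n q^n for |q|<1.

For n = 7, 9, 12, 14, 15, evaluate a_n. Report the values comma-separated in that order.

[q^7] φ(1)=1,φ(7)=6 ⇒ 7
[q^9] φ(9)=6,φ(3)=2,φ(1)=1 ⇒ 9
q^12  k|12↦φ(k): 1:1 2:1 3:2 4:2 6:2 12:4  a_12=12
n=14: 1·14 2·7 7·2 14·1  φ→[1+1+6+6]=14
[q^15] φ(15)=8,φ(5)=4,φ(3)=2,φ(1)=1 ⇒ 15

7, 9, 12, 14, 15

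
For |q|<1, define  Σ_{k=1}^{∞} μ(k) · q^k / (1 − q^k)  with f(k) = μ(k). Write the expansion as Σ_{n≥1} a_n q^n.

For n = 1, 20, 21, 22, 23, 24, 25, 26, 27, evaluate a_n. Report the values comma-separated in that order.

1, 0, 0, 0, 0, 0, 0, 0, 0

[q^1] μ(1)=1 ⇒ 1
d|20:{1,2,4,5,10,20}  Σμ=1+(-1)+0+(-1)+1+0=0
d|21:{1,3,7,21}  Σμ=1+(-1)+(-1)+1=0
n=22: 22·1 11·2 2·11 1·22  μ→[1+(-1)+(-1)+1]=0
q^23  k|23↦μ(k): 23:-1 1:1  a_23=0
q^24  k|24↦μ(k): 24:0 12:0 8:0 6:1 4:0 3:-1 2:-1 1:1  a_24=0
q^25  k|25↦μ(k): 25:0 5:-1 1:1  a_25=0
[q^26] μ(26)=1,μ(13)=-1,μ(2)=-1,μ(1)=1 ⇒ 0
q^27  k|27↦μ(k): 1:1 3:-1 9:0 27:0  a_27=0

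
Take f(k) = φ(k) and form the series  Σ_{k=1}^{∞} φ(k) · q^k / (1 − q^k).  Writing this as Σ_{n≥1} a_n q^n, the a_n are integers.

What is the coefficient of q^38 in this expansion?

q^38  k|38↦φ(k): 1:1 2:1 19:18 38:18  a_38=38

a_38 = 38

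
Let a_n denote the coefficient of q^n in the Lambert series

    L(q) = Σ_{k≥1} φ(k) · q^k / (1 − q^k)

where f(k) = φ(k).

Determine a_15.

[q^15] φ(15)=8,φ(5)=4,φ(3)=2,φ(1)=1 ⇒ 15

a_15 = 15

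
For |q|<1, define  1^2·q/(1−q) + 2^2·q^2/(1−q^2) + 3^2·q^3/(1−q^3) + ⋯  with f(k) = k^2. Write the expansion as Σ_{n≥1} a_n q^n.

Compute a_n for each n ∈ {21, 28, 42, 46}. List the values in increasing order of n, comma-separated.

500, 1050, 2500, 2650

n=21: 1·21 3·7 7·3 21·1  f→[1+9+49+441]=500
[q^28] f(28)=784,f(14)=196,f(7)=49,f(4)=16,f(2)=4,f(1)=1 ⇒ 1050
q^42  k|42↦f(k): 42:1764 21:441 14:196 7:49 6:36 3:9 2:4 1:1  a_42=2500
[q^46] f(46)=2116,f(23)=529,f(2)=4,f(1)=1 ⇒ 2650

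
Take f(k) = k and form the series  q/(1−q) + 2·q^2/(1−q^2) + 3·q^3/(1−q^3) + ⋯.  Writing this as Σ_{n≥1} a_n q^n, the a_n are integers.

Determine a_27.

a_27 = 40

q^27  k|27↦f(k): 1:1 3:3 9:9 27:27  a_27=40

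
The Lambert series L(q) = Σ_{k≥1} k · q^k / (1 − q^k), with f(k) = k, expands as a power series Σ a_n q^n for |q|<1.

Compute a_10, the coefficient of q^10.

a_10 = 18

q^10  k|10↦f(k): 1:1 2:2 5:5 10:10  a_10=18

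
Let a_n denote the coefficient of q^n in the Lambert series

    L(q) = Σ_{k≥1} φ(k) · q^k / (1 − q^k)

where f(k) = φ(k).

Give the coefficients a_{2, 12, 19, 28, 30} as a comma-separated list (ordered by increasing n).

n=2: 2·1 1·2  φ→[1+1]=2
d|12:{1,2,3,4,6,12}  Σφ=1+1+2+2+2+4=12
[q^19] φ(19)=18,φ(1)=1 ⇒ 19
[q^28] φ(28)=12,φ(14)=6,φ(7)=6,φ(4)=2,φ(2)=1,φ(1)=1 ⇒ 28
d|30:{30,15,10,6,5,3,2,1}  Σφ=8+8+4+2+4+2+1+1=30

2, 12, 19, 28, 30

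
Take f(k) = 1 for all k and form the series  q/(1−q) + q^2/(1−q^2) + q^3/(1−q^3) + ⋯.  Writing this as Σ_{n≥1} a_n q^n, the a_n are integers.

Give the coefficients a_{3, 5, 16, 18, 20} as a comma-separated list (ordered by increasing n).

n=3: 1·3 3·1  f→[1+1]=2
q^5  k|5↦f(k): 1:1 5:1  a_5=2
[q^16] f(16)=1,f(8)=1,f(4)=1,f(2)=1,f(1)=1 ⇒ 5
q^18  k|18↦f(k): 1:1 2:1 3:1 6:1 9:1 18:1  a_18=6
d|20:{1,2,4,5,10,20}  Σf=1+1+1+1+1+1=6

2, 2, 5, 6, 6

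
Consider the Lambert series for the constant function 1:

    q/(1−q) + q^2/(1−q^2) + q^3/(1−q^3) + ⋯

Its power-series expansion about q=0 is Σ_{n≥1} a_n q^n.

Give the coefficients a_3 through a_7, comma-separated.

n=3: 1·3 3·1  f→[1+1]=2
n=4: 1·4 2·2 4·1  f→[1+1+1]=3
q^5  k|5↦f(k): 5:1 1:1  a_5=2
q^6  k|6↦f(k): 1:1 2:1 3:1 6:1  a_6=4
[q^7] f(1)=1,f(7)=1 ⇒ 2

2, 3, 2, 4, 2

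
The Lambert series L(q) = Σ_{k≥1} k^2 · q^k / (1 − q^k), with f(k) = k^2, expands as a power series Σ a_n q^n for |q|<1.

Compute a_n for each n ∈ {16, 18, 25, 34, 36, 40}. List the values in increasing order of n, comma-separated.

341, 455, 651, 1450, 1911, 2210

d|16:{1,2,4,8,16}  Σf=1+4+16+64+256=341
[q^18] f(1)=1,f(2)=4,f(3)=9,f(6)=36,f(9)=81,f(18)=324 ⇒ 455
[q^25] f(1)=1,f(5)=25,f(25)=625 ⇒ 651
d|34:{34,17,2,1}  Σf=1156+289+4+1=1450
[q^36] f(36)=1296,f(18)=324,f(12)=144,f(9)=81,f(6)=36,f(4)=16,f(3)=9,f(2)=4,f(1)=1 ⇒ 1911
q^40  k|40↦f(k): 40:1600 20:400 10:100 8:64 5:25 4:16 2:4 1:1  a_40=2210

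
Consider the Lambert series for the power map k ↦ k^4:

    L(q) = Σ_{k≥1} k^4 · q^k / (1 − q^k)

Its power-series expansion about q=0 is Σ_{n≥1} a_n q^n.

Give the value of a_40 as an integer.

a_40 = 2734994

d|40:{40,20,10,8,5,4,2,1}  Σf=2560000+160000+10000+4096+625+256+16+1=2734994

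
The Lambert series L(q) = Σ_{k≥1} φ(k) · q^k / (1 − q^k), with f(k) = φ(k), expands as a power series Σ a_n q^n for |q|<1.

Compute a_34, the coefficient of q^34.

d|34:{1,2,17,34}  Σφ=1+1+16+16=34

a_34 = 34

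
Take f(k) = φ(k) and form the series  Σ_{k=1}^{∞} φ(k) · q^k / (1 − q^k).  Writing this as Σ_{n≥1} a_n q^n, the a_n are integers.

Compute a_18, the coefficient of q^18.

[q^18] φ(18)=6,φ(9)=6,φ(6)=2,φ(3)=2,φ(2)=1,φ(1)=1 ⇒ 18

a_18 = 18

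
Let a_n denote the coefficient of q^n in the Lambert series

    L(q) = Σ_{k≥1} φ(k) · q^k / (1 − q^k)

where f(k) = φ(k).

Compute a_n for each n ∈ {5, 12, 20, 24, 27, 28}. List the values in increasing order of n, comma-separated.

n=5: 1·5 5·1  φ→[1+4]=5
q^12  k|12↦φ(k): 1:1 2:1 3:2 4:2 6:2 12:4  a_12=12
d|20:{1,2,4,5,10,20}  Σφ=1+1+2+4+4+8=20
n=24: 1·24 2·12 3·8 4·6 6·4 8·3 12·2 24·1  φ→[1+1+2+2+2+4+4+8]=24
d|27:{27,9,3,1}  Σφ=18+6+2+1=27
d|28:{28,14,7,4,2,1}  Σφ=12+6+6+2+1+1=28

5, 12, 20, 24, 27, 28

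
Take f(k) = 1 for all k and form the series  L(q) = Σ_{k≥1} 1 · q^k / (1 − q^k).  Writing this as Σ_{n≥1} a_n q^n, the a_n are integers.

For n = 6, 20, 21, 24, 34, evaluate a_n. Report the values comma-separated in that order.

q^6  k|6↦f(k): 6:1 3:1 2:1 1:1  a_6=4
d|20:{1,2,4,5,10,20}  Σf=1+1+1+1+1+1=6
q^21  k|21↦f(k): 1:1 3:1 7:1 21:1  a_21=4
d|24:{24,12,8,6,4,3,2,1}  Σf=1+1+1+1+1+1+1+1=8
q^34  k|34↦f(k): 1:1 2:1 17:1 34:1  a_34=4

4, 6, 4, 8, 4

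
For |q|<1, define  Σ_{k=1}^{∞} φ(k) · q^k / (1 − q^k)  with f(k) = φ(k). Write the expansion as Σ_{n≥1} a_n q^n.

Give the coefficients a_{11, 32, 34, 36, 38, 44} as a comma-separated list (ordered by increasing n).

d|11:{1,11}  Σφ=1+10=11
q^32  k|32↦φ(k): 1:1 2:1 4:2 8:4 16:8 32:16  a_32=32
q^34  k|34↦φ(k): 34:16 17:16 2:1 1:1  a_34=34
d|36:{1,2,3,4,6,9,12,18,36}  Σφ=1+1+2+2+2+6+4+6+12=36
q^38  k|38↦φ(k): 1:1 2:1 19:18 38:18  a_38=38
[q^44] φ(44)=20,φ(22)=10,φ(11)=10,φ(4)=2,φ(2)=1,φ(1)=1 ⇒ 44

11, 32, 34, 36, 38, 44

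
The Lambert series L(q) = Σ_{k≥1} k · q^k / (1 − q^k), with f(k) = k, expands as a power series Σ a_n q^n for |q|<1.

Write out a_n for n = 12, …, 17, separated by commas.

28, 14, 24, 24, 31, 18

n=12: 1·12 2·6 3·4 4·3 6·2 12·1  f→[1+2+3+4+6+12]=28
n=13: 13·1 1·13  f→[13+1]=14
[q^14] f(14)=14,f(7)=7,f(2)=2,f(1)=1 ⇒ 24
[q^15] f(15)=15,f(5)=5,f(3)=3,f(1)=1 ⇒ 24
d|16:{16,8,4,2,1}  Σf=16+8+4+2+1=31
n=17: 17·1 1·17  f→[17+1]=18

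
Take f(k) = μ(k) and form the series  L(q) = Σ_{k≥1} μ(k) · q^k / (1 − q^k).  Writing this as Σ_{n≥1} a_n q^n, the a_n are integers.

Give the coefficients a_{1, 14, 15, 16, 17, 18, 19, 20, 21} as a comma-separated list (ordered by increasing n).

d|1:{1}  Σμ=1=1
d|14:{14,7,2,1}  Σμ=1+(-1)+(-1)+1=0
n=15: 15·1 5·3 3·5 1·15  μ→[1+(-1)+(-1)+1]=0
n=16: 16·1 8·2 4·4 2·8 1·16  μ→[0+0+0+(-1)+1]=0
n=17: 1·17 17·1  μ→[1+(-1)]=0
[q^18] μ(18)=0,μ(9)=0,μ(6)=1,μ(3)=-1,μ(2)=-1,μ(1)=1 ⇒ 0
n=19: 1·19 19·1  μ→[1+(-1)]=0
[q^20] μ(20)=0,μ(10)=1,μ(5)=-1,μ(4)=0,μ(2)=-1,μ(1)=1 ⇒ 0
n=21: 21·1 7·3 3·7 1·21  μ→[1+(-1)+(-1)+1]=0

1, 0, 0, 0, 0, 0, 0, 0, 0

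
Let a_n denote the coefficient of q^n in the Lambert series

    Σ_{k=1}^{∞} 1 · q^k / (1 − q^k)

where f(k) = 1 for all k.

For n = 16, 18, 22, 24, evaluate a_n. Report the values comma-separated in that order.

5, 6, 4, 8

q^16  k|16↦f(k): 1:1 2:1 4:1 8:1 16:1  a_16=5
d|18:{1,2,3,6,9,18}  Σf=1+1+1+1+1+1=6
[q^22] f(1)=1,f(2)=1,f(11)=1,f(22)=1 ⇒ 4
[q^24] f(1)=1,f(2)=1,f(3)=1,f(4)=1,f(6)=1,f(8)=1,f(12)=1,f(24)=1 ⇒ 8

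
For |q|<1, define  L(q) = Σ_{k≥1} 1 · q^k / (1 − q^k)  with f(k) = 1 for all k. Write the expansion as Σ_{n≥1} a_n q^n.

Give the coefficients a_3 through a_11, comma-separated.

d|3:{3,1}  Σf=1+1=2
[q^4] f(1)=1,f(2)=1,f(4)=1 ⇒ 3
d|5:{5,1}  Σf=1+1=2
n=6: 6·1 3·2 2·3 1·6  f→[1+1+1+1]=4
q^7  k|7↦f(k): 1:1 7:1  a_7=2
d|8:{8,4,2,1}  Σf=1+1+1+1=4
q^9  k|9↦f(k): 1:1 3:1 9:1  a_9=3
q^10  k|10↦f(k): 1:1 2:1 5:1 10:1  a_10=4
n=11: 11·1 1·11  f→[1+1]=2

2, 3, 2, 4, 2, 4, 3, 4, 2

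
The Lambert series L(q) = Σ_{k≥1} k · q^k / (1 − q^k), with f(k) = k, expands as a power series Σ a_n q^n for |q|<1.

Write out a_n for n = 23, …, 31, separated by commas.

24, 60, 31, 42, 40, 56, 30, 72, 32

d|23:{1,23}  Σf=1+23=24
q^24  k|24↦f(k): 24:24 12:12 8:8 6:6 4:4 3:3 2:2 1:1  a_24=60
[q^25] f(1)=1,f(5)=5,f(25)=25 ⇒ 31
[q^26] f(26)=26,f(13)=13,f(2)=2,f(1)=1 ⇒ 42
[q^27] f(27)=27,f(9)=9,f(3)=3,f(1)=1 ⇒ 40
n=28: 1·28 2·14 4·7 7·4 14·2 28·1  f→[1+2+4+7+14+28]=56
n=29: 29·1 1·29  f→[29+1]=30
n=30: 30·1 15·2 10·3 6·5 5·6 3·10 2·15 1·30  f→[30+15+10+6+5+3+2+1]=72
d|31:{1,31}  Σf=1+31=32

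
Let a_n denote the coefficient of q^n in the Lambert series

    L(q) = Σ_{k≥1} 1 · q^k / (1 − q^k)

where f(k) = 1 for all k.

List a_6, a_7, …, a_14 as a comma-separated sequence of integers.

4, 2, 4, 3, 4, 2, 6, 2, 4

q^6  k|6↦f(k): 6:1 3:1 2:1 1:1  a_6=4
d|7:{7,1}  Σf=1+1=2
d|8:{8,4,2,1}  Σf=1+1+1+1=4
n=9: 1·9 3·3 9·1  f→[1+1+1]=3
d|10:{1,2,5,10}  Σf=1+1+1+1=4
q^11  k|11↦f(k): 11:1 1:1  a_11=2
[q^12] f(12)=1,f(6)=1,f(4)=1,f(3)=1,f(2)=1,f(1)=1 ⇒ 6
q^13  k|13↦f(k): 13:1 1:1  a_13=2
n=14: 14·1 7·2 2·7 1·14  f→[1+1+1+1]=4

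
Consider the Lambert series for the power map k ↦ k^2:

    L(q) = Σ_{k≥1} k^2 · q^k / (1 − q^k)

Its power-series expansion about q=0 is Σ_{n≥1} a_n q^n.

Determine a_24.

[q^24] f(1)=1,f(2)=4,f(3)=9,f(4)=16,f(6)=36,f(8)=64,f(12)=144,f(24)=576 ⇒ 850

a_24 = 850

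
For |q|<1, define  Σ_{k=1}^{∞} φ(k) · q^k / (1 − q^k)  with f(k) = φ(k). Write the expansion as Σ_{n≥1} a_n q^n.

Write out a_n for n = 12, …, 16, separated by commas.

n=12: 12·1 6·2 4·3 3·4 2·6 1·12  φ→[4+2+2+2+1+1]=12
d|13:{13,1}  Σφ=12+1=13
d|14:{14,7,2,1}  Σφ=6+6+1+1=14
q^15  k|15↦φ(k): 15:8 5:4 3:2 1:1  a_15=15
d|16:{1,2,4,8,16}  Σφ=1+1+2+4+8=16

12, 13, 14, 15, 16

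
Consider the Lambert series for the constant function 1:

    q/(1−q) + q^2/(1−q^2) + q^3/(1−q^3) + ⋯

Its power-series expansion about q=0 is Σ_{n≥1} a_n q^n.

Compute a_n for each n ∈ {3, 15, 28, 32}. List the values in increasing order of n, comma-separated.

n=3: 1·3 3·1  f→[1+1]=2
[q^15] f(1)=1,f(3)=1,f(5)=1,f(15)=1 ⇒ 4
q^28  k|28↦f(k): 1:1 2:1 4:1 7:1 14:1 28:1  a_28=6
d|32:{1,2,4,8,16,32}  Σf=1+1+1+1+1+1=6

2, 4, 6, 6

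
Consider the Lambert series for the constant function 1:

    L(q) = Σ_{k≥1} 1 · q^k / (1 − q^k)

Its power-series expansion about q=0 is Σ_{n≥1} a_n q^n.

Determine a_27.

q^27  k|27↦f(k): 1:1 3:1 9:1 27:1  a_27=4

a_27 = 4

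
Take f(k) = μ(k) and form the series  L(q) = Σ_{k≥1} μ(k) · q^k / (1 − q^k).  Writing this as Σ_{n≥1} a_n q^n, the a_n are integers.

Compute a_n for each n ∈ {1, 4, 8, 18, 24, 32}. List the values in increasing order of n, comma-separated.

n=1: 1·1  μ→[1]=1
d|4:{1,2,4}  Σμ=1+(-1)+0=0
n=8: 1·8 2·4 4·2 8·1  μ→[1+(-1)+0+0]=0
q^18  k|18↦μ(k): 18:0 9:0 6:1 3:-1 2:-1 1:1  a_18=0
q^24  k|24↦μ(k): 24:0 12:0 8:0 6:1 4:0 3:-1 2:-1 1:1  a_24=0
n=32: 1·32 2·16 4·8 8·4 16·2 32·1  μ→[1+(-1)+0+0+0+0]=0

1, 0, 0, 0, 0, 0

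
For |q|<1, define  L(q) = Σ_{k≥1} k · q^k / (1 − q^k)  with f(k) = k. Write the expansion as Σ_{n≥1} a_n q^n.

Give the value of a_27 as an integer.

a_27 = 40

d|27:{1,3,9,27}  Σf=1+3+9+27=40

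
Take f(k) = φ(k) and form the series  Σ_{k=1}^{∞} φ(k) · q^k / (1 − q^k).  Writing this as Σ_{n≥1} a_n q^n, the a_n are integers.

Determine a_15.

q^15  k|15↦φ(k): 15:8 5:4 3:2 1:1  a_15=15

a_15 = 15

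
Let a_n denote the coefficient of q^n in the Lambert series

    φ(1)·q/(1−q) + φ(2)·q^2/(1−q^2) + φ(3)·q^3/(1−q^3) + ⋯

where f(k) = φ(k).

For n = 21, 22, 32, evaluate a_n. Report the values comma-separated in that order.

q^21  k|21↦φ(k): 21:12 7:6 3:2 1:1  a_21=21
n=22: 22·1 11·2 2·11 1·22  φ→[10+10+1+1]=22
[q^32] φ(32)=16,φ(16)=8,φ(8)=4,φ(4)=2,φ(2)=1,φ(1)=1 ⇒ 32

21, 22, 32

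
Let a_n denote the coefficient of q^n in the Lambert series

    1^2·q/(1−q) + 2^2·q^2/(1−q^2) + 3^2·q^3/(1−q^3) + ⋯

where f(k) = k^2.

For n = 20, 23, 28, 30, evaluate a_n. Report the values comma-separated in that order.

q^20  k|20↦f(k): 20:400 10:100 5:25 4:16 2:4 1:1  a_20=546
n=23: 23·1 1·23  f→[529+1]=530
d|28:{1,2,4,7,14,28}  Σf=1+4+16+49+196+784=1050
d|30:{30,15,10,6,5,3,2,1}  Σf=900+225+100+36+25+9+4+1=1300

546, 530, 1050, 1300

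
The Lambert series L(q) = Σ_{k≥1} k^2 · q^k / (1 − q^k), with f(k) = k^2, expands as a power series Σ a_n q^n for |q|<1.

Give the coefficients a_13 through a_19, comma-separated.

170, 250, 260, 341, 290, 455, 362

q^13  k|13↦f(k): 13:169 1:1  a_13=170
n=14: 1·14 2·7 7·2 14·1  f→[1+4+49+196]=250
q^15  k|15↦f(k): 15:225 5:25 3:9 1:1  a_15=260
[q^16] f(1)=1,f(2)=4,f(4)=16,f(8)=64,f(16)=256 ⇒ 341
[q^17] f(1)=1,f(17)=289 ⇒ 290
n=18: 1·18 2·9 3·6 6·3 9·2 18·1  f→[1+4+9+36+81+324]=455
q^19  k|19↦f(k): 1:1 19:361  a_19=362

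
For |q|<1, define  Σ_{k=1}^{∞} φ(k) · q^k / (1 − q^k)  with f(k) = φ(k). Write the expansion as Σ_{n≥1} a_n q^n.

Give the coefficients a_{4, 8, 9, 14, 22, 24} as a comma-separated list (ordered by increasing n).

d|4:{1,2,4}  Σφ=1+1+2=4
[q^8] φ(8)=4,φ(4)=2,φ(2)=1,φ(1)=1 ⇒ 8
d|9:{1,3,9}  Σφ=1+2+6=9
n=14: 1·14 2·7 7·2 14·1  φ→[1+1+6+6]=14
q^22  k|22↦φ(k): 1:1 2:1 11:10 22:10  a_22=22
q^24  k|24↦φ(k): 24:8 12:4 8:4 6:2 4:2 3:2 2:1 1:1  a_24=24

4, 8, 9, 14, 22, 24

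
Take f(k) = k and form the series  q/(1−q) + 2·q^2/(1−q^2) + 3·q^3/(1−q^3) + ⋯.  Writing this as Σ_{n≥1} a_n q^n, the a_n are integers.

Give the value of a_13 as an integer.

n=13: 13·1 1·13  f→[13+1]=14

a_13 = 14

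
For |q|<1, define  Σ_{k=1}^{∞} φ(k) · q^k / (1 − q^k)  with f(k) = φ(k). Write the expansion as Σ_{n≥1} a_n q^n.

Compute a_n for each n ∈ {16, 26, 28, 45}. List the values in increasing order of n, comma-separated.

[q^16] φ(16)=8,φ(8)=4,φ(4)=2,φ(2)=1,φ(1)=1 ⇒ 16
[q^26] φ(1)=1,φ(2)=1,φ(13)=12,φ(26)=12 ⇒ 26
[q^28] φ(28)=12,φ(14)=6,φ(7)=6,φ(4)=2,φ(2)=1,φ(1)=1 ⇒ 28
n=45: 45·1 15·3 9·5 5·9 3·15 1·45  φ→[24+8+6+4+2+1]=45

16, 26, 28, 45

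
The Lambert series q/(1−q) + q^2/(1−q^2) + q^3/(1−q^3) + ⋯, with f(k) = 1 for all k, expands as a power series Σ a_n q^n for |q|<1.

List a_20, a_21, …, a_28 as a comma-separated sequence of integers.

6, 4, 4, 2, 8, 3, 4, 4, 6

n=20: 20·1 10·2 5·4 4·5 2·10 1·20  f→[1+1+1+1+1+1]=6
n=21: 21·1 7·3 3·7 1·21  f→[1+1+1+1]=4
q^22  k|22↦f(k): 22:1 11:1 2:1 1:1  a_22=4
n=23: 23·1 1·23  f→[1+1]=2
[q^24] f(24)=1,f(12)=1,f(8)=1,f(6)=1,f(4)=1,f(3)=1,f(2)=1,f(1)=1 ⇒ 8
[q^25] f(25)=1,f(5)=1,f(1)=1 ⇒ 3
n=26: 26·1 13·2 2·13 1·26  f→[1+1+1+1]=4
d|27:{1,3,9,27}  Σf=1+1+1+1=4
q^28  k|28↦f(k): 28:1 14:1 7:1 4:1 2:1 1:1  a_28=6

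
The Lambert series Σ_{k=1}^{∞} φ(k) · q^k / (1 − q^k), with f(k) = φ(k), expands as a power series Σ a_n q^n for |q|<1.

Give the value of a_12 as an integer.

[q^12] φ(12)=4,φ(6)=2,φ(4)=2,φ(3)=2,φ(2)=1,φ(1)=1 ⇒ 12

a_12 = 12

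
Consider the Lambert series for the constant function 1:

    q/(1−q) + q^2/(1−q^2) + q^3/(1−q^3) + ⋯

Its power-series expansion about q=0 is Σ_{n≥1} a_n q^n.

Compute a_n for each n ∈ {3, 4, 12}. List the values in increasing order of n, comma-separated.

2, 3, 6

d|3:{3,1}  Σf=1+1=2
d|4:{4,2,1}  Σf=1+1+1=3
d|12:{12,6,4,3,2,1}  Σf=1+1+1+1+1+1=6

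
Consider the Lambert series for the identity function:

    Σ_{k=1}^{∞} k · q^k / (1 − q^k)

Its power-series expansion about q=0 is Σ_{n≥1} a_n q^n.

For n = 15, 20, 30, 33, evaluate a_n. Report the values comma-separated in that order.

24, 42, 72, 48

[q^15] f(1)=1,f(3)=3,f(5)=5,f(15)=15 ⇒ 24
[q^20] f(1)=1,f(2)=2,f(4)=4,f(5)=5,f(10)=10,f(20)=20 ⇒ 42
[q^30] f(1)=1,f(2)=2,f(3)=3,f(5)=5,f(6)=6,f(10)=10,f(15)=15,f(30)=30 ⇒ 72
d|33:{33,11,3,1}  Σf=33+11+3+1=48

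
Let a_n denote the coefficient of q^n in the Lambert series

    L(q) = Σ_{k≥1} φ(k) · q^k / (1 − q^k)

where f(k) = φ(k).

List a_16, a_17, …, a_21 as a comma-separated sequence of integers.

q^16  k|16↦φ(k): 16:8 8:4 4:2 2:1 1:1  a_16=16
d|17:{17,1}  Σφ=16+1=17
q^18  k|18↦φ(k): 1:1 2:1 3:2 6:2 9:6 18:6  a_18=18
[q^19] φ(1)=1,φ(19)=18 ⇒ 19
d|20:{20,10,5,4,2,1}  Σφ=8+4+4+2+1+1=20
q^21  k|21↦φ(k): 1:1 3:2 7:6 21:12  a_21=21

16, 17, 18, 19, 20, 21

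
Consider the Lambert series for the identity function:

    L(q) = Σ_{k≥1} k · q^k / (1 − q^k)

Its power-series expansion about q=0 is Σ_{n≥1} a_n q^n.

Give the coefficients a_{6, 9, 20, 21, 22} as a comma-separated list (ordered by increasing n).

12, 13, 42, 32, 36

n=6: 1·6 2·3 3·2 6·1  f→[1+2+3+6]=12
n=9: 9·1 3·3 1·9  f→[9+3+1]=13
d|20:{1,2,4,5,10,20}  Σf=1+2+4+5+10+20=42
n=21: 1·21 3·7 7·3 21·1  f→[1+3+7+21]=32
d|22:{22,11,2,1}  Σf=22+11+2+1=36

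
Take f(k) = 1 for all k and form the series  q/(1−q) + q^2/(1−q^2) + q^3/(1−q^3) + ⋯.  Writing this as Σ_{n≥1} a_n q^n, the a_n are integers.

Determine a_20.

a_20 = 6

q^20  k|20↦f(k): 1:1 2:1 4:1 5:1 10:1 20:1  a_20=6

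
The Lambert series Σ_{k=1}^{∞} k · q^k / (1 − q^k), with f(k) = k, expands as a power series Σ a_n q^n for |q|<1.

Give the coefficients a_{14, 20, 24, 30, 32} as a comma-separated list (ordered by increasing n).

24, 42, 60, 72, 63

n=14: 1·14 2·7 7·2 14·1  f→[1+2+7+14]=24
n=20: 1·20 2·10 4·5 5·4 10·2 20·1  f→[1+2+4+5+10+20]=42
n=24: 24·1 12·2 8·3 6·4 4·6 3·8 2·12 1·24  f→[24+12+8+6+4+3+2+1]=60
d|30:{30,15,10,6,5,3,2,1}  Σf=30+15+10+6+5+3+2+1=72
d|32:{1,2,4,8,16,32}  Σf=1+2+4+8+16+32=63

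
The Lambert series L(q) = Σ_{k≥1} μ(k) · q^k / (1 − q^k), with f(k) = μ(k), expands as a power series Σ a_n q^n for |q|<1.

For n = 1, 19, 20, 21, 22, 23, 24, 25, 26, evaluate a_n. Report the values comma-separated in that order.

q^1  k|1↦μ(k): 1:1  a_1=1
n=19: 19·1 1·19  μ→[(-1)+1]=0
[q^20] μ(20)=0,μ(10)=1,μ(5)=-1,μ(4)=0,μ(2)=-1,μ(1)=1 ⇒ 0
q^21  k|21↦μ(k): 21:1 7:-1 3:-1 1:1  a_21=0
[q^22] μ(22)=1,μ(11)=-1,μ(2)=-1,μ(1)=1 ⇒ 0
n=23: 1·23 23·1  μ→[1+(-1)]=0
q^24  k|24↦μ(k): 1:1 2:-1 3:-1 4:0 6:1 8:0 12:0 24:0  a_24=0
n=25: 1·25 5·5 25·1  μ→[1+(-1)+0]=0
[q^26] μ(1)=1,μ(2)=-1,μ(13)=-1,μ(26)=1 ⇒ 0

1, 0, 0, 0, 0, 0, 0, 0, 0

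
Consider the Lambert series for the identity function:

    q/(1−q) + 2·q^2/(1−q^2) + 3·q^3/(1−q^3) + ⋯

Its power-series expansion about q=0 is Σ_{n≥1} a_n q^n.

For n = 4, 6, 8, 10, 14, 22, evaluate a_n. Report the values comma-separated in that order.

q^4  k|4↦f(k): 1:1 2:2 4:4  a_4=7
q^6  k|6↦f(k): 1:1 2:2 3:3 6:6  a_6=12
n=8: 1·8 2·4 4·2 8·1  f→[1+2+4+8]=15
q^10  k|10↦f(k): 1:1 2:2 5:5 10:10  a_10=18
q^14  k|14↦f(k): 1:1 2:2 7:7 14:14  a_14=24
q^22  k|22↦f(k): 1:1 2:2 11:11 22:22  a_22=36

7, 12, 15, 18, 24, 36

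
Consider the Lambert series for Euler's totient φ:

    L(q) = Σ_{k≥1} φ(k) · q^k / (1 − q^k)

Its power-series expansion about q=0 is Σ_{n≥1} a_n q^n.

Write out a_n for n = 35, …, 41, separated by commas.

[q^35] φ(35)=24,φ(7)=6,φ(5)=4,φ(1)=1 ⇒ 35
q^36  k|36↦φ(k): 1:1 2:1 3:2 4:2 6:2 9:6 12:4 18:6 36:12  a_36=36
d|37:{37,1}  Σφ=36+1=37
[q^38] φ(1)=1,φ(2)=1,φ(19)=18,φ(38)=18 ⇒ 38
q^39  k|39↦φ(k): 1:1 3:2 13:12 39:24  a_39=39
d|40:{1,2,4,5,8,10,20,40}  Σφ=1+1+2+4+4+4+8+16=40
d|41:{41,1}  Σφ=40+1=41

35, 36, 37, 38, 39, 40, 41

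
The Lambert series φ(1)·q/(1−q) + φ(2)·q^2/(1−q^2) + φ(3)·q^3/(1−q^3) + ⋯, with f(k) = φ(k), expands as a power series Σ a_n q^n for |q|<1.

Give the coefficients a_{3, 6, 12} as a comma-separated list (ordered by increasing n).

[q^3] φ(3)=2,φ(1)=1 ⇒ 3
[q^6] φ(1)=1,φ(2)=1,φ(3)=2,φ(6)=2 ⇒ 6
d|12:{12,6,4,3,2,1}  Σφ=4+2+2+2+1+1=12

3, 6, 12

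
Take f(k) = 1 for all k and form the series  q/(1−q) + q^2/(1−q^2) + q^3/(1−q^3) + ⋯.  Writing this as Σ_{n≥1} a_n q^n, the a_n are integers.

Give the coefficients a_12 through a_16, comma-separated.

[q^12] f(12)=1,f(6)=1,f(4)=1,f(3)=1,f(2)=1,f(1)=1 ⇒ 6
d|13:{13,1}  Σf=1+1=2
d|14:{1,2,7,14}  Σf=1+1+1+1=4
d|15:{1,3,5,15}  Σf=1+1+1+1=4
n=16: 16·1 8·2 4·4 2·8 1·16  f→[1+1+1+1+1]=5

6, 2, 4, 4, 5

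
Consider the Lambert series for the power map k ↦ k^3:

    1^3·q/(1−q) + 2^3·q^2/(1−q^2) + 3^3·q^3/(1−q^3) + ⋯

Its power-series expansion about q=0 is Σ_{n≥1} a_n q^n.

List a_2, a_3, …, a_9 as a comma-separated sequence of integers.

9, 28, 73, 126, 252, 344, 585, 757

d|2:{1,2}  Σf=1+8=9
q^3  k|3↦f(k): 3:27 1:1  a_3=28
[q^4] f(4)=64,f(2)=8,f(1)=1 ⇒ 73
[q^5] f(5)=125,f(1)=1 ⇒ 126
q^6  k|6↦f(k): 6:216 3:27 2:8 1:1  a_6=252
n=7: 1·7 7·1  f→[1+343]=344
q^8  k|8↦f(k): 1:1 2:8 4:64 8:512  a_8=585
[q^9] f(9)=729,f(3)=27,f(1)=1 ⇒ 757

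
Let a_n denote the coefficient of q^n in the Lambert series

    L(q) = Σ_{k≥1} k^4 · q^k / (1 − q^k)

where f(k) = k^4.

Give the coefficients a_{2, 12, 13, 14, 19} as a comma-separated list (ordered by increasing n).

17, 22386, 28562, 40834, 130322

n=2: 1·2 2·1  f→[1+16]=17
d|12:{1,2,3,4,6,12}  Σf=1+16+81+256+1296+20736=22386
[q^13] f(13)=28561,f(1)=1 ⇒ 28562
d|14:{1,2,7,14}  Σf=1+16+2401+38416=40834
q^19  k|19↦f(k): 1:1 19:130321  a_19=130322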